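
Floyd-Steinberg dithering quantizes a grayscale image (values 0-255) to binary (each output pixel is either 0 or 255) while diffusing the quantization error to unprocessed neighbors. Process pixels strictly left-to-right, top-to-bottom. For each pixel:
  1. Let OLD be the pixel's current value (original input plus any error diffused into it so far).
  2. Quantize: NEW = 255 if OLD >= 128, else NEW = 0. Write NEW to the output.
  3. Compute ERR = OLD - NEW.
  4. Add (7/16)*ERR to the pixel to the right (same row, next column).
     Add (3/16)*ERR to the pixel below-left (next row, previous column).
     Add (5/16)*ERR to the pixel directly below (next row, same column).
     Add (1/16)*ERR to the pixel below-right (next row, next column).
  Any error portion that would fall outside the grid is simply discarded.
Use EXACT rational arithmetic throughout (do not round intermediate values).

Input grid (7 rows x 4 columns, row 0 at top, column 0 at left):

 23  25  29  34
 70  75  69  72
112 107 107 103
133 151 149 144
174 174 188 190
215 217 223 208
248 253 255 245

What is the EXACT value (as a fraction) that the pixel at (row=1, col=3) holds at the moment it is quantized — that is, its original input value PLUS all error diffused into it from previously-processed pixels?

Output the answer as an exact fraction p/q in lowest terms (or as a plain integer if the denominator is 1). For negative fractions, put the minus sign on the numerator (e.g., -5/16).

Answer: 114894367/1048576

Derivation:
(0,0): OLD=23 → NEW=0, ERR=23
(0,1): OLD=561/16 → NEW=0, ERR=561/16
(0,2): OLD=11351/256 → NEW=0, ERR=11351/256
(0,3): OLD=218721/4096 → NEW=0, ERR=218721/4096
(1,0): OLD=21443/256 → NEW=0, ERR=21443/256
(1,1): OLD=271061/2048 → NEW=255, ERR=-251179/2048
(1,2): OLD=2713337/65536 → NEW=0, ERR=2713337/65536
(1,3): OLD=114894367/1048576 → NEW=0, ERR=114894367/1048576
Target (1,3): original=72, with diffused error = 114894367/1048576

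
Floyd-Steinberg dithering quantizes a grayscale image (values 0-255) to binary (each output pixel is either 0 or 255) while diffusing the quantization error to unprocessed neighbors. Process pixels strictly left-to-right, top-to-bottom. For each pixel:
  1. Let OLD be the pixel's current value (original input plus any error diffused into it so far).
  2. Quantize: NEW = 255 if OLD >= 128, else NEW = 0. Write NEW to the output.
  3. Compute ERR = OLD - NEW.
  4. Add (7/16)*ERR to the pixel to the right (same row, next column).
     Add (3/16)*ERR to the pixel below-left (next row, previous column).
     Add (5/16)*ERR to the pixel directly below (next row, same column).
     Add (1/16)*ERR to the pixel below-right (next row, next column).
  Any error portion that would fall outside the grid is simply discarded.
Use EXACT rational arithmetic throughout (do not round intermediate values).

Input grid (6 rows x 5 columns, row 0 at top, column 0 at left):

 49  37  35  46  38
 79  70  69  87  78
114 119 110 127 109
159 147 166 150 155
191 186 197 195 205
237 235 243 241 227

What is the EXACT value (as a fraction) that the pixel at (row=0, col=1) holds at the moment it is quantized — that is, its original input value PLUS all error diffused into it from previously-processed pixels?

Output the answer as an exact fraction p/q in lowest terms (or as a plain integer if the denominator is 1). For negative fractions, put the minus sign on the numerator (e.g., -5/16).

(0,0): OLD=49 → NEW=0, ERR=49
(0,1): OLD=935/16 → NEW=0, ERR=935/16
Target (0,1): original=37, with diffused error = 935/16

Answer: 935/16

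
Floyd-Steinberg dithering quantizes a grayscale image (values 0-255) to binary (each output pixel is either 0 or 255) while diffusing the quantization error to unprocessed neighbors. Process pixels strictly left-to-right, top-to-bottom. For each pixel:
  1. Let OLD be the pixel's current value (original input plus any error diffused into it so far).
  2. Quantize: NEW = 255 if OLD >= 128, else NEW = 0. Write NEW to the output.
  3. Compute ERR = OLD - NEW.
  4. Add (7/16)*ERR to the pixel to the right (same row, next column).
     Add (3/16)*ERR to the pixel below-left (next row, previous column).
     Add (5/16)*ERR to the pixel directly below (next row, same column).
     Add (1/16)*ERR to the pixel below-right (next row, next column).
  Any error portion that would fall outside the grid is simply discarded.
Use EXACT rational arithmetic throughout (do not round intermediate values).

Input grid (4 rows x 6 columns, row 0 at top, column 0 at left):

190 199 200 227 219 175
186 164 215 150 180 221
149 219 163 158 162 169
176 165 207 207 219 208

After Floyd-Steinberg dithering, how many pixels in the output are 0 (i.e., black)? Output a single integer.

(0,0): OLD=190 → NEW=255, ERR=-65
(0,1): OLD=2729/16 → NEW=255, ERR=-1351/16
(0,2): OLD=41743/256 → NEW=255, ERR=-23537/256
(0,3): OLD=765033/4096 → NEW=255, ERR=-279447/4096
(0,4): OLD=12396255/65536 → NEW=255, ERR=-4315425/65536
(0,5): OLD=153292825/1048576 → NEW=255, ERR=-114094055/1048576
(1,0): OLD=38363/256 → NEW=255, ERR=-26917/256
(1,1): OLD=143997/2048 → NEW=0, ERR=143997/2048
(1,2): OLD=13039041/65536 → NEW=255, ERR=-3672639/65536
(1,3): OLD=22562605/262144 → NEW=0, ERR=22562605/262144
(1,4): OLD=2892597223/16777216 → NEW=255, ERR=-1385592857/16777216
(1,5): OLD=39392812577/268435456 → NEW=255, ERR=-29058228703/268435456
(2,0): OLD=4237743/32768 → NEW=255, ERR=-4118097/32768
(2,1): OLD=177115637/1048576 → NEW=255, ERR=-90271243/1048576
(2,2): OLD=2153454111/16777216 → NEW=255, ERR=-2124735969/16777216
(2,3): OLD=14831354855/134217728 → NEW=0, ERR=14831354855/134217728
(2,4): OLD=728505662773/4294967296 → NEW=255, ERR=-366710997707/4294967296
(2,5): OLD=6367244516803/68719476736 → NEW=0, ERR=6367244516803/68719476736
(3,0): OLD=2023080767/16777216 → NEW=0, ERR=2023080767/16777216
(3,1): OLD=21374521299/134217728 → NEW=255, ERR=-12850999341/134217728
(3,2): OLD=151261013225/1073741824 → NEW=255, ERR=-122543151895/1073741824
(3,3): OLD=11522674806907/68719476736 → NEW=255, ERR=-6000791760773/68719476736
(3,4): OLD=98073005788571/549755813888 → NEW=255, ERR=-42114726752869/549755813888
(3,5): OLD=1742535034314805/8796093022208 → NEW=255, ERR=-500468686348235/8796093022208
Output grid:
  Row 0: ######  (0 black, running=0)
  Row 1: #.#.##  (2 black, running=2)
  Row 2: ###.#.  (2 black, running=4)
  Row 3: .#####  (1 black, running=5)

Answer: 5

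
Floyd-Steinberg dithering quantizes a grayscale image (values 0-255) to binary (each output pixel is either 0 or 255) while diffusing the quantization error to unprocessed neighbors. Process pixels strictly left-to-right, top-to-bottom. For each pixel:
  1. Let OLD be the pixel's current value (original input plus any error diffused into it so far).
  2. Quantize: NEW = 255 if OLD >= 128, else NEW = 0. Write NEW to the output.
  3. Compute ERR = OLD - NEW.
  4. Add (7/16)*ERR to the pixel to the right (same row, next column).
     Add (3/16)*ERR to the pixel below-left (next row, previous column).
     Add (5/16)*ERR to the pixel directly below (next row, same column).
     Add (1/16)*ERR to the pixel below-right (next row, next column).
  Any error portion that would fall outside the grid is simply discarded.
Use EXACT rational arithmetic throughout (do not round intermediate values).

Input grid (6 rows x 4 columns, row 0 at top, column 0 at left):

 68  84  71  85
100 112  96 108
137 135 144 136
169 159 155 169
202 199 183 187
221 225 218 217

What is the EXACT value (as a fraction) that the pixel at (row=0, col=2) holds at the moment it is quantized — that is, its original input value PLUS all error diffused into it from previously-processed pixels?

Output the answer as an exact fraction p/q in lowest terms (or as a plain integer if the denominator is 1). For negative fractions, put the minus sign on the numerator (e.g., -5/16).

(0,0): OLD=68 → NEW=0, ERR=68
(0,1): OLD=455/4 → NEW=0, ERR=455/4
(0,2): OLD=7729/64 → NEW=0, ERR=7729/64
Target (0,2): original=71, with diffused error = 7729/64

Answer: 7729/64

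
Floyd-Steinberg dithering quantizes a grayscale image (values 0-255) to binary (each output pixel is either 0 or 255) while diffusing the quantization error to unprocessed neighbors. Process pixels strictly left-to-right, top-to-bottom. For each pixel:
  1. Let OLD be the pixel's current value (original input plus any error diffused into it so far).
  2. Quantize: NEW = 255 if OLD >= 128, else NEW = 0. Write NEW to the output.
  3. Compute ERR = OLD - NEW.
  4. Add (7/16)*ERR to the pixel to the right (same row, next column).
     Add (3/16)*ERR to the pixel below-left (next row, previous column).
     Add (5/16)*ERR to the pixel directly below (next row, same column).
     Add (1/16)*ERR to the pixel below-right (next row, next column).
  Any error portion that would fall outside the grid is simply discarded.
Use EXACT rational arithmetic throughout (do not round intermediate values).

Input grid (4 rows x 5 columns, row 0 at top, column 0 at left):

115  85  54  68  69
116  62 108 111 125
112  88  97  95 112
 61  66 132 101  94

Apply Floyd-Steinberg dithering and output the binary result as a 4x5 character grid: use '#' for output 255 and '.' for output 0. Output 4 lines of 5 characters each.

(0,0): OLD=115 → NEW=0, ERR=115
(0,1): OLD=2165/16 → NEW=255, ERR=-1915/16
(0,2): OLD=419/256 → NEW=0, ERR=419/256
(0,3): OLD=281461/4096 → NEW=0, ERR=281461/4096
(0,4): OLD=6492211/65536 → NEW=0, ERR=6492211/65536
(1,0): OLD=33151/256 → NEW=255, ERR=-32129/256
(1,1): OLD=-46727/2048 → NEW=0, ERR=-46727/2048
(1,2): OLD=6811373/65536 → NEW=0, ERR=6811373/65536
(1,3): OLD=51543081/262144 → NEW=255, ERR=-15303639/262144
(1,4): OLD=565020251/4194304 → NEW=255, ERR=-504527269/4194304
(2,0): OLD=2244675/32768 → NEW=0, ERR=2244675/32768
(2,1): OLD=128432913/1048576 → NEW=0, ERR=128432913/1048576
(2,2): OLD=2863762291/16777216 → NEW=255, ERR=-1414427789/16777216
(2,3): OLD=6392593577/268435456 → NEW=0, ERR=6392593577/268435456
(2,4): OLD=348664839775/4294967296 → NEW=0, ERR=348664839775/4294967296
(3,0): OLD=1767856915/16777216 → NEW=0, ERR=1767856915/16777216
(3,1): OLD=18636180887/134217728 → NEW=255, ERR=-15589339753/134217728
(3,2): OLD=287587309869/4294967296 → NEW=0, ERR=287587309869/4294967296
(3,3): OLD=1268635851365/8589934592 → NEW=255, ERR=-921797469595/8589934592
(3,4): OLD=10157890731417/137438953472 → NEW=0, ERR=10157890731417/137438953472
Row 0: .#...
Row 1: #..##
Row 2: ..#..
Row 3: .#.#.

Answer: .#...
#..##
..#..
.#.#.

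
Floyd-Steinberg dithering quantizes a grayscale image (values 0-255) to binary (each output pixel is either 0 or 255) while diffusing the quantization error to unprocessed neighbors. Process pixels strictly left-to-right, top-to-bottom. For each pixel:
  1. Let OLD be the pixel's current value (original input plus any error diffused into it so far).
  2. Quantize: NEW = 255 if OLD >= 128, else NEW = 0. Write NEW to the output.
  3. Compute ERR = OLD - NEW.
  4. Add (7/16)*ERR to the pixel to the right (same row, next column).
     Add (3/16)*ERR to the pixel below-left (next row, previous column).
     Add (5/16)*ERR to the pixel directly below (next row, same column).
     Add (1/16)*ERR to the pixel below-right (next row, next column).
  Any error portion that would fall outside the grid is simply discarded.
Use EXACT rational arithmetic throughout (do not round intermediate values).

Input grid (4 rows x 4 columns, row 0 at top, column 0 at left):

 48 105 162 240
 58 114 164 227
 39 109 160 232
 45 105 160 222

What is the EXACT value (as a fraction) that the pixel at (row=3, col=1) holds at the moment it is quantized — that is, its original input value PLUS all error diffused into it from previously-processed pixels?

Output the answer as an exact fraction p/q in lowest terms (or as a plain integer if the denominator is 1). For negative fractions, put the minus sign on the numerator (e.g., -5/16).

(0,0): OLD=48 → NEW=0, ERR=48
(0,1): OLD=126 → NEW=0, ERR=126
(0,2): OLD=1737/8 → NEW=255, ERR=-303/8
(0,3): OLD=28599/128 → NEW=255, ERR=-4041/128
(1,0): OLD=773/8 → NEW=0, ERR=773/8
(1,1): OLD=12259/64 → NEW=255, ERR=-4061/64
(1,2): OLD=258783/2048 → NEW=0, ERR=258783/2048
(1,3): OLD=8848969/32768 → NEW=255, ERR=493129/32768
(2,0): OLD=58673/1024 → NEW=0, ERR=58673/1024
(2,1): OLD=4717611/32768 → NEW=255, ERR=-3638229/32768
(2,2): OLD=9815159/65536 → NEW=255, ERR=-6896521/65536
(2,3): OLD=208206331/1048576 → NEW=255, ERR=-59180549/1048576
(3,0): OLD=22065953/524288 → NEW=0, ERR=22065953/524288
(3,1): OLD=608731263/8388608 → NEW=0, ERR=608731263/8388608
Target (3,1): original=105, with diffused error = 608731263/8388608

Answer: 608731263/8388608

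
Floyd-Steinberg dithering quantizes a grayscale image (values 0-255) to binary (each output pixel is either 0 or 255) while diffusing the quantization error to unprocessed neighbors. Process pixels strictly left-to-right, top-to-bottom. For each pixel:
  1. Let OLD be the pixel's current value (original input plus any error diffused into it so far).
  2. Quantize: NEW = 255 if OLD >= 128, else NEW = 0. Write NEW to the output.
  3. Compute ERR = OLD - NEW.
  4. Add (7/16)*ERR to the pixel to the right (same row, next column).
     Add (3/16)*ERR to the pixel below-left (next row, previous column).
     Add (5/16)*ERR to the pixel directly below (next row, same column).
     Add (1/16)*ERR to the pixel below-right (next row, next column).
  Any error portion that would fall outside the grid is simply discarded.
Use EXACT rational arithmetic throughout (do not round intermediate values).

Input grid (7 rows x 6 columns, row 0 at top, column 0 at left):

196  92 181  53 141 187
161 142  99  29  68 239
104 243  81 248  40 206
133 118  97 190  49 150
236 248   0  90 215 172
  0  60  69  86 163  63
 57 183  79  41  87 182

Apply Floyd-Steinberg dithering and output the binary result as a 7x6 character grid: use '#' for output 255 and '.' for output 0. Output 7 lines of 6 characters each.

(0,0): OLD=196 → NEW=255, ERR=-59
(0,1): OLD=1059/16 → NEW=0, ERR=1059/16
(0,2): OLD=53749/256 → NEW=255, ERR=-11531/256
(0,3): OLD=136371/4096 → NEW=0, ERR=136371/4096
(0,4): OLD=10195173/65536 → NEW=255, ERR=-6516507/65536
(0,5): OLD=150468163/1048576 → NEW=255, ERR=-116918717/1048576
(1,0): OLD=39673/256 → NEW=255, ERR=-25607/256
(1,1): OLD=218703/2048 → NEW=0, ERR=218703/2048
(1,2): OLD=9307643/65536 → NEW=255, ERR=-7404037/65536
(1,3): OLD=-8252833/262144 → NEW=0, ERR=-8252833/262144
(1,4): OLD=72605629/16777216 → NEW=0, ERR=72605629/16777216
(1,5): OLD=53642590235/268435456 → NEW=255, ERR=-14808451045/268435456
(2,0): OLD=3039701/32768 → NEW=0, ERR=3039701/32768
(2,1): OLD=303584759/1048576 → NEW=255, ERR=36197879/1048576
(2,2): OLD=1032958629/16777216 → NEW=0, ERR=1032958629/16777216
(2,3): OLD=34742090173/134217728 → NEW=255, ERR=516569533/134217728
(2,4): OLD=131962861495/4294967296 → NEW=0, ERR=131962861495/4294967296
(2,5): OLD=13913863195505/68719476736 → NEW=255, ERR=-3609603372175/68719476736
(3,0): OLD=2826315525/16777216 → NEW=255, ERR=-1451874555/16777216
(3,1): OLD=14531647521/134217728 → NEW=0, ERR=14531647521/134217728
(3,2): OLD=178764414387/1073741824 → NEW=255, ERR=-95039750733/1073741824
(3,3): OLD=11138564678105/68719476736 → NEW=255, ERR=-6384901889575/68719476736
(3,4): OLD=4587229468985/549755813888 → NEW=0, ERR=4587229468985/549755813888
(3,5): OLD=1224031670998455/8796093022208 → NEW=255, ERR=-1018972049664585/8796093022208
(4,0): OLD=492326101291/2147483648 → NEW=255, ERR=-55282228949/2147483648
(4,1): OLD=8540692866863/34359738368 → NEW=255, ERR=-221040416977/34359738368
(4,2): OLD=-45221788210211/1099511627776 → NEW=0, ERR=-45221788210211/1099511627776
(4,3): OLD=686154747423281/17592186044416 → NEW=0, ERR=686154747423281/17592186044416
(4,4): OLD=58305792758072897/281474976710656 → NEW=255, ERR=-13470326303144383/281474976710656
(4,5): OLD=519639985327501351/4503599627370496 → NEW=0, ERR=519639985327501351/4503599627370496
(5,0): OLD=-5085699566851/549755813888 → NEW=0, ERR=-5085699566851/549755813888
(5,1): OLD=784995036160205/17592186044416 → NEW=0, ERR=784995036160205/17592186044416
(5,2): OLD=11622143569058719/140737488355328 → NEW=0, ERR=11622143569058719/140737488355328
(5,3): OLD=552924201023300037/4503599627370496 → NEW=0, ERR=552924201023300037/4503599627370496
(5,4): OLD=2034100837802083397/9007199254740992 → NEW=255, ERR=-262734972156869563/9007199254740992
(5,5): OLD=12005461455255226249/144115188075855872 → NEW=0, ERR=12005461455255226249/144115188075855872
(6,0): OLD=17585346850291847/281474976710656 → NEW=0, ERR=17585346850291847/281474976710656
(6,1): OLD=1077184745889784699/4503599627370496 → NEW=255, ERR=-71233159089691781/4503599627370496
(6,2): OLD=2228298029686193027/18014398509481984 → NEW=0, ERR=2228298029686193027/18014398509481984
(6,3): OLD=38385240194387832087/288230376151711744 → NEW=255, ERR=-35113505724298662633/288230376151711744
(6,4): OLD=220804465585015538999/4611686018427387904 → NEW=0, ERR=220804465585015538999/4611686018427387904
(6,5): OLD=16761214471852181333025/73786976294838206464 → NEW=255, ERR=-2054464483331561315295/73786976294838206464
Row 0: #.#.##
Row 1: #.#..#
Row 2: .#.#.#
Row 3: #.##.#
Row 4: ##..#.
Row 5: ....#.
Row 6: .#.#.#

Answer: #.#.##
#.#..#
.#.#.#
#.##.#
##..#.
....#.
.#.#.#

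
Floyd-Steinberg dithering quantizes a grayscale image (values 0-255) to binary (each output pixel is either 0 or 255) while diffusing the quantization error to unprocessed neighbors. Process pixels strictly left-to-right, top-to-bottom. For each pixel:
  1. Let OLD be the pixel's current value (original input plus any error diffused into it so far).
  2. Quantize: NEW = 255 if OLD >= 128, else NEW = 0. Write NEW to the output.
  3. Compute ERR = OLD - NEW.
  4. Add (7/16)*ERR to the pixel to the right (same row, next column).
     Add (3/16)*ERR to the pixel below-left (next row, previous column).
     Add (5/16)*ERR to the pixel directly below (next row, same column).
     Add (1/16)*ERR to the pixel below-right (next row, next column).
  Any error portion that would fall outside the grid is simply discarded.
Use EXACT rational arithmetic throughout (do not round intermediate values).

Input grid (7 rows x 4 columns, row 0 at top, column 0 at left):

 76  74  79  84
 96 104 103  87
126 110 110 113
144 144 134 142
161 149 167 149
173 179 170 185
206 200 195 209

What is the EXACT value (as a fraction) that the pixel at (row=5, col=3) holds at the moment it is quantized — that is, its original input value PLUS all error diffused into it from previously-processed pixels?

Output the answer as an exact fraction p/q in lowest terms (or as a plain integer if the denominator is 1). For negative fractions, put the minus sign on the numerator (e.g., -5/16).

(0,0): OLD=76 → NEW=0, ERR=76
(0,1): OLD=429/4 → NEW=0, ERR=429/4
(0,2): OLD=8059/64 → NEW=0, ERR=8059/64
(0,3): OLD=142429/1024 → NEW=255, ERR=-118691/1024
(1,0): OLD=8951/64 → NEW=255, ERR=-7369/64
(1,1): OLD=59137/512 → NEW=0, ERR=59137/512
(1,2): OLD=2913941/16384 → NEW=255, ERR=-1263979/16384
(1,3): OLD=6526499/262144 → NEW=0, ERR=6526499/262144
(2,0): OLD=914843/8192 → NEW=0, ERR=914843/8192
(2,1): OLD=45427161/262144 → NEW=255, ERR=-21419559/262144
(2,2): OLD=32521981/524288 → NEW=0, ERR=32521981/524288
(2,3): OLD=1200384233/8388608 → NEW=255, ERR=-938710807/8388608
(3,0): OLD=686095979/4194304 → NEW=255, ERR=-383451541/4194304
(3,1): OLD=6514878069/67108864 → NEW=0, ERR=6514878069/67108864
(3,2): OLD=182287152267/1073741824 → NEW=255, ERR=-91517012853/1073741824
(3,3): OLD=1264752434765/17179869184 → NEW=0, ERR=1264752434765/17179869184
(4,0): OLD=161740944591/1073741824 → NEW=255, ERR=-112063220529/1073741824
(4,1): OLD=961916788589/8589934592 → NEW=0, ERR=961916788589/8589934592
(4,2): OLD=57512150561613/274877906944 → NEW=255, ERR=-12581715709107/274877906944
(4,3): OLD=644988759681579/4398046511104 → NEW=255, ERR=-476513100649941/4398046511104
(5,0): OLD=22180160495263/137438953472 → NEW=255, ERR=-12866772640097/137438953472
(5,1): OLD=694588863117753/4398046511104 → NEW=255, ERR=-426912997213767/4398046511104
(5,2): OLD=219710011462053/2199023255552 → NEW=0, ERR=219710011462053/2199023255552
(5,3): OLD=13510284878741165/70368744177664 → NEW=255, ERR=-4433744886563155/70368744177664
Target (5,3): original=185, with diffused error = 13510284878741165/70368744177664

Answer: 13510284878741165/70368744177664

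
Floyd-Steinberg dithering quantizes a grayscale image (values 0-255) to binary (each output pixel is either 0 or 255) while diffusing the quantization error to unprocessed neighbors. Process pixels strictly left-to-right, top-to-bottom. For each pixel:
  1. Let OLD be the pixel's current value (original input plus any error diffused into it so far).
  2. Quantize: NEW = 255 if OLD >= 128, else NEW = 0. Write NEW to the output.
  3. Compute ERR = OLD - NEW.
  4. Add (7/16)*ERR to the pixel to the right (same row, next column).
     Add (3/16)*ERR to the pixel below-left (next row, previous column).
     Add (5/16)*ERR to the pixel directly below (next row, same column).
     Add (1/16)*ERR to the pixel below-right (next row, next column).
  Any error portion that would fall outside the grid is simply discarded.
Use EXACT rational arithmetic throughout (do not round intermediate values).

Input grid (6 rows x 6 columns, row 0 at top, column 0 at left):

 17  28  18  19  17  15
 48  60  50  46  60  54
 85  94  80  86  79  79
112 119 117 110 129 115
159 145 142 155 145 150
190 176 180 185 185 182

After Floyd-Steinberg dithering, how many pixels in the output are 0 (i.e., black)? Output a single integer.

Answer: 21

Derivation:
(0,0): OLD=17 → NEW=0, ERR=17
(0,1): OLD=567/16 → NEW=0, ERR=567/16
(0,2): OLD=8577/256 → NEW=0, ERR=8577/256
(0,3): OLD=137863/4096 → NEW=0, ERR=137863/4096
(0,4): OLD=2079153/65536 → NEW=0, ERR=2079153/65536
(0,5): OLD=30282711/1048576 → NEW=0, ERR=30282711/1048576
(1,0): OLD=15349/256 → NEW=0, ERR=15349/256
(1,1): OLD=214323/2048 → NEW=0, ERR=214323/2048
(1,2): OLD=7522223/65536 → NEW=0, ERR=7522223/65536
(1,3): OLD=30088067/262144 → NEW=0, ERR=30088067/262144
(1,4): OLD=2141572137/16777216 → NEW=0, ERR=2141572137/16777216
(1,5): OLD=32441399631/268435456 → NEW=0, ERR=32441399631/268435456
(2,0): OLD=4042209/32768 → NEW=0, ERR=4042209/32768
(2,1): OLD=215944763/1048576 → NEW=255, ERR=-51442117/1048576
(2,2): OLD=2054650481/16777216 → NEW=0, ERR=2054650481/16777216
(2,3): OLD=27723294761/134217728 → NEW=255, ERR=-6502225879/134217728
(2,4): OLD=547731404539/4294967296 → NEW=0, ERR=547731404539/4294967296
(2,5): OLD=12406512931469/68719476736 → NEW=255, ERR=-5116953636211/68719476736
(3,0): OLD=2371475281/16777216 → NEW=255, ERR=-1906714799/16777216
(3,1): OLD=11357504381/134217728 → NEW=0, ERR=11357504381/134217728
(3,2): OLD=193426434055/1073741824 → NEW=255, ERR=-80377731065/1073741824
(3,3): OLD=6437394567253/68719476736 → NEW=0, ERR=6437394567253/68719476736
(3,4): OLD=106018636879157/549755813888 → NEW=255, ERR=-34169095662283/549755813888
(3,5): OLD=637798502250491/8796093022208 → NEW=0, ERR=637798502250491/8796093022208
(4,0): OLD=299253821215/2147483648 → NEW=255, ERR=-248354509025/2147483648
(4,1): OLD=3425954970003/34359738368 → NEW=0, ERR=3425954970003/34359738368
(4,2): OLD=203500372728265/1099511627776 → NEW=255, ERR=-76875092354615/1099511627776
(4,3): OLD=2416333385198157/17592186044416 → NEW=255, ERR=-2069674056127923/17592186044416
(4,4): OLD=26333861946904093/281474976710656 → NEW=0, ERR=26333861946904093/281474976710656
(4,5): OLD=944430161114892715/4503599627370496 → NEW=255, ERR=-203987743864583765/4503599627370496
(5,0): OLD=94863108826729/549755813888 → NEW=255, ERR=-45324623714711/549755813888
(5,1): OLD=2652050021327097/17592186044416 → NEW=255, ERR=-1833957419998983/17592186044416
(5,2): OLD=13611426627906883/140737488355328 → NEW=0, ERR=13611426627906883/140737488355328
(5,3): OLD=917473541561935121/4503599627370496 → NEW=255, ERR=-230944363417541359/4503599627370496
(5,4): OLD=1584869189860463313/9007199254740992 → NEW=255, ERR=-711966620098489647/9007199254740992
(5,5): OLD=20048004032771434501/144115188075855872 → NEW=255, ERR=-16701368926571812859/144115188075855872
Output grid:
  Row 0: ......  (6 black, running=6)
  Row 1: ......  (6 black, running=12)
  Row 2: .#.#.#  (3 black, running=15)
  Row 3: #.#.#.  (3 black, running=18)
  Row 4: #.##.#  (2 black, running=20)
  Row 5: ##.###  (1 black, running=21)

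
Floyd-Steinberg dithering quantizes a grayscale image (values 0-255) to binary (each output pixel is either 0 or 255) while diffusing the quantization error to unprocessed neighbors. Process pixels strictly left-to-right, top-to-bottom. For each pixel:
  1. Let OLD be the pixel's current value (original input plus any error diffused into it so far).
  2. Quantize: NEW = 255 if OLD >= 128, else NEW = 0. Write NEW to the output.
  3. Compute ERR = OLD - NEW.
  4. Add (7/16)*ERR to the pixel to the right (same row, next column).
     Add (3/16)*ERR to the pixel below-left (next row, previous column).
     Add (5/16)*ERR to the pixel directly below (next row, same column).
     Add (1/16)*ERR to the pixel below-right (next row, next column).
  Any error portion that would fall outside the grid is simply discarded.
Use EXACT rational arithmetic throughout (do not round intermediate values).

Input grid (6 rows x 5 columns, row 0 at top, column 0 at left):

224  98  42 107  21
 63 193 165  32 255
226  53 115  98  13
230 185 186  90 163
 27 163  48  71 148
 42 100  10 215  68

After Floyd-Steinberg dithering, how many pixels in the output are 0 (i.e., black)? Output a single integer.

Answer: 17

Derivation:
(0,0): OLD=224 → NEW=255, ERR=-31
(0,1): OLD=1351/16 → NEW=0, ERR=1351/16
(0,2): OLD=20209/256 → NEW=0, ERR=20209/256
(0,3): OLD=579735/4096 → NEW=255, ERR=-464745/4096
(0,4): OLD=-1876959/65536 → NEW=0, ERR=-1876959/65536
(1,0): OLD=17701/256 → NEW=0, ERR=17701/256
(1,1): OLD=537603/2048 → NEW=255, ERR=15363/2048
(1,2): OLD=11596863/65536 → NEW=255, ERR=-5114817/65536
(1,3): OLD=-9971565/262144 → NEW=0, ERR=-9971565/262144
(1,4): OLD=932463705/4194304 → NEW=255, ERR=-137083815/4194304
(2,0): OLD=8159697/32768 → NEW=255, ERR=-196143/32768
(2,1): OLD=44473611/1048576 → NEW=0, ERR=44473611/1048576
(2,2): OLD=1719716833/16777216 → NEW=0, ERR=1719716833/16777216
(2,3): OLD=32199392787/268435456 → NEW=0, ERR=32199392787/268435456
(2,4): OLD=227152620997/4294967296 → NEW=0, ERR=227152620997/4294967296
(3,0): OLD=3960797633/16777216 → NEW=255, ERR=-317392447/16777216
(3,1): OLD=28027713197/134217728 → NEW=255, ERR=-6197807443/134217728
(3,2): OLD=957655382271/4294967296 → NEW=255, ERR=-137561278209/4294967296
(3,3): OLD=1114935094247/8589934592 → NEW=255, ERR=-1075498226713/8589934592
(3,4): OLD=18175968608099/137438953472 → NEW=255, ERR=-16870964527261/137438953472
(4,0): OLD=26692938287/2147483648 → NEW=0, ERR=26692938287/2147483648
(4,1): OLD=10089390352047/68719476736 → NEW=255, ERR=-7434076215633/68719476736
(4,2): OLD=-39252112484831/1099511627776 → NEW=0, ERR=-39252112484831/1099511627776
(4,3): OLD=-154157279212369/17592186044416 → NEW=0, ERR=-154157279212369/17592186044416
(4,4): OLD=27579157932935241/281474976710656 → NEW=0, ERR=27579157932935241/281474976710656
(5,0): OLD=28148129845613/1099511627776 → NEW=0, ERR=28148129845613/1099511627776
(5,1): OLD=628719931529351/8796093022208 → NEW=0, ERR=628719931529351/8796093022208
(5,2): OLD=6111064460891839/281474976710656 → NEW=0, ERR=6111064460891839/281474976710656
(5,3): OLD=267851930444149745/1125899906842624 → NEW=255, ERR=-19252545800719375/1125899906842624
(5,4): OLD=1631928370828852491/18014398509481984 → NEW=0, ERR=1631928370828852491/18014398509481984
Output grid:
  Row 0: #..#.  (3 black, running=3)
  Row 1: .##.#  (2 black, running=5)
  Row 2: #....  (4 black, running=9)
  Row 3: #####  (0 black, running=9)
  Row 4: .#...  (4 black, running=13)
  Row 5: ...#.  (4 black, running=17)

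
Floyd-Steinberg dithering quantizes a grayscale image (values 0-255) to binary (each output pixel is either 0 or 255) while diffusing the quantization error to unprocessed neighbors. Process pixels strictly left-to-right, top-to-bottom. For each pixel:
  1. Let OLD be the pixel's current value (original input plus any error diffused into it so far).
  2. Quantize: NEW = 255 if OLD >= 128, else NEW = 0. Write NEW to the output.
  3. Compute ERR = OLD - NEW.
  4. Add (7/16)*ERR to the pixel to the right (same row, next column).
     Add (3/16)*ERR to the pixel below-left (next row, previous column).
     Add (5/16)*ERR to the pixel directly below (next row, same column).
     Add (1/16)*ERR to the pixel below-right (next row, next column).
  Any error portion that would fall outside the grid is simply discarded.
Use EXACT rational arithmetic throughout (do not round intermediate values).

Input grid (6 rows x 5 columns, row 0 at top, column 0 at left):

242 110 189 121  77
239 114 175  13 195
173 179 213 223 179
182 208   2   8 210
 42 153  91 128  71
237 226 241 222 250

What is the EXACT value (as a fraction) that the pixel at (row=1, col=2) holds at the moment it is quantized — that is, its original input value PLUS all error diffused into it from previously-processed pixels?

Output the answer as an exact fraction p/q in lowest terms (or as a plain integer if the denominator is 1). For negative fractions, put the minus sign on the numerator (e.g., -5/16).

(0,0): OLD=242 → NEW=255, ERR=-13
(0,1): OLD=1669/16 → NEW=0, ERR=1669/16
(0,2): OLD=60067/256 → NEW=255, ERR=-5213/256
(0,3): OLD=459125/4096 → NEW=0, ERR=459125/4096
(0,4): OLD=8260147/65536 → NEW=0, ERR=8260147/65536
(1,0): OLD=65151/256 → NEW=255, ERR=-129/256
(1,1): OLD=290297/2048 → NEW=255, ERR=-231943/2048
(1,2): OLD=9609197/65536 → NEW=255, ERR=-7102483/65536
Target (1,2): original=175, with diffused error = 9609197/65536

Answer: 9609197/65536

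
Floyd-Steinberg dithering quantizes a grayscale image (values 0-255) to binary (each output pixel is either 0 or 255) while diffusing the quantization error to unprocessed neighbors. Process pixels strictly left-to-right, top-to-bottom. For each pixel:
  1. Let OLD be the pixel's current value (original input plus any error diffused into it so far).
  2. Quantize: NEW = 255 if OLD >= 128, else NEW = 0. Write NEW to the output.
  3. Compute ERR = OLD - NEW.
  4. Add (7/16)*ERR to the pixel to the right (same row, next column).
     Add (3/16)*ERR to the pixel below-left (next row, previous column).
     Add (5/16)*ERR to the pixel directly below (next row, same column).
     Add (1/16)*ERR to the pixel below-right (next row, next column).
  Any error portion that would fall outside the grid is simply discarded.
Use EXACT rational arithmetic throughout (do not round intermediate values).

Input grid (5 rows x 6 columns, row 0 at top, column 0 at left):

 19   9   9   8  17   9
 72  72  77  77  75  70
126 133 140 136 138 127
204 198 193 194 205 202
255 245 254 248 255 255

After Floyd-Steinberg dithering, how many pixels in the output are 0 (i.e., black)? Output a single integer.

Answer: 13

Derivation:
(0,0): OLD=19 → NEW=0, ERR=19
(0,1): OLD=277/16 → NEW=0, ERR=277/16
(0,2): OLD=4243/256 → NEW=0, ERR=4243/256
(0,3): OLD=62469/4096 → NEW=0, ERR=62469/4096
(0,4): OLD=1551395/65536 → NEW=0, ERR=1551395/65536
(0,5): OLD=20296949/1048576 → NEW=0, ERR=20296949/1048576
(1,0): OLD=20783/256 → NEW=0, ERR=20783/256
(1,1): OLD=240073/2048 → NEW=0, ERR=240073/2048
(1,2): OLD=9005053/65536 → NEW=255, ERR=-7706627/65536
(1,3): OLD=9382969/262144 → NEW=0, ERR=9382969/262144
(1,4): OLD=1722008843/16777216 → NEW=0, ERR=1722008843/16777216
(1,5): OLD=32865456861/268435456 → NEW=0, ERR=32865456861/268435456
(2,0): OLD=5680307/32768 → NEW=255, ERR=-2675533/32768
(2,1): OLD=122615393/1048576 → NEW=0, ERR=122615393/1048576
(2,2): OLD=2826100835/16777216 → NEW=255, ERR=-1452089245/16777216
(2,3): OLD=16269138699/134217728 → NEW=0, ERR=16269138699/134217728
(2,4): OLD=1066438666913/4294967296 → NEW=255, ERR=-28777993567/4294967296
(2,5): OLD=11595998403191/68719476736 → NEW=255, ERR=-5927468164489/68719476736
(3,0): OLD=3362312963/16777216 → NEW=255, ERR=-915877117/16777216
(3,1): OLD=25411085639/134217728 → NEW=255, ERR=-8814435001/134217728
(3,2): OLD=179590957829/1073741824 → NEW=255, ERR=-94213207291/1073741824
(3,3): OLD=12838602047055/68719476736 → NEW=255, ERR=-4684864520625/68719476736
(3,4): OLD=90425493542383/549755813888 → NEW=255, ERR=-49762238999057/549755813888
(3,5): OLD=1187692807736481/8796093022208 → NEW=255, ERR=-1055310912926559/8796093022208
(4,0): OLD=484529940557/2147483648 → NEW=255, ERR=-63078389683/2147483648
(4,1): OLD=6588920857577/34359738368 → NEW=255, ERR=-2172812426263/34359738368
(4,2): OLD=200140768871915/1099511627776 → NEW=255, ERR=-80234696210965/1099511627776
(4,3): OLD=3031382345628087/17592186044416 → NEW=255, ERR=-1454625095697993/17592186044416
(4,4): OLD=46100594356642855/281474976710656 → NEW=255, ERR=-25675524704574425/281474976710656
(4,5): OLD=774361219611688881/4503599627370496 → NEW=255, ERR=-374056685367787599/4503599627370496
Output grid:
  Row 0: ......  (6 black, running=6)
  Row 1: ..#...  (5 black, running=11)
  Row 2: #.#.##  (2 black, running=13)
  Row 3: ######  (0 black, running=13)
  Row 4: ######  (0 black, running=13)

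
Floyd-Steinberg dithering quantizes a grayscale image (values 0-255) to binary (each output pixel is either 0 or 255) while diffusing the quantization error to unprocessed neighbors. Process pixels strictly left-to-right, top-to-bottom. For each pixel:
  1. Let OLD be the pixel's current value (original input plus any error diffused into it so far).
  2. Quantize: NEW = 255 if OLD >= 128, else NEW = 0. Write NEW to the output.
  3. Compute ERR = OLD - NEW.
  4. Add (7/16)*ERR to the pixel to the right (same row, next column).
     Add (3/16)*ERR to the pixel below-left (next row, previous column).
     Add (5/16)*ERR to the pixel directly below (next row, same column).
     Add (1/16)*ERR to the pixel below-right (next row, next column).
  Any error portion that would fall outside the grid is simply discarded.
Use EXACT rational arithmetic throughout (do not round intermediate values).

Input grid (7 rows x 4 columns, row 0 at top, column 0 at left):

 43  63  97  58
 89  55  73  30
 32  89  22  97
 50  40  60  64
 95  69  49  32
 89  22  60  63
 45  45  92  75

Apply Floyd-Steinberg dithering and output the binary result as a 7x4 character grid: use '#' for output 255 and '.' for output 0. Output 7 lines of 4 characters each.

(0,0): OLD=43 → NEW=0, ERR=43
(0,1): OLD=1309/16 → NEW=0, ERR=1309/16
(0,2): OLD=33995/256 → NEW=255, ERR=-31285/256
(0,3): OLD=18573/4096 → NEW=0, ERR=18573/4096
(1,0): OLD=30151/256 → NEW=0, ERR=30151/256
(1,1): OLD=229105/2048 → NEW=0, ERR=229105/2048
(1,2): OLD=5879621/65536 → NEW=0, ERR=5879621/65536
(1,3): OLD=66091507/1048576 → NEW=0, ERR=66091507/1048576
(2,0): OLD=2941931/32768 → NEW=0, ERR=2941931/32768
(2,1): OLD=196524617/1048576 → NEW=255, ERR=-70862263/1048576
(2,2): OLD=82376109/2097152 → NEW=0, ERR=82376109/2097152
(2,3): OLD=4680475609/33554432 → NEW=255, ERR=-3875904551/33554432
(3,0): OLD=1096982971/16777216 → NEW=0, ERR=1096982971/16777216
(3,1): OLD=16230613285/268435456 → NEW=0, ERR=16230613285/268435456
(3,2): OLD=312870591963/4294967296 → NEW=0, ERR=312870591963/4294967296
(3,3): OLD=4276268013437/68719476736 → NEW=0, ERR=4276268013437/68719476736
(4,0): OLD=544472370655/4294967296 → NEW=0, ERR=544472370655/4294967296
(4,1): OLD=5535419484317/34359738368 → NEW=255, ERR=-3226313799523/34359738368
(4,2): OLD=50721164966013/1099511627776 → NEW=0, ERR=50721164966013/1099511627776
(4,3): OLD=1340194420800891/17592186044416 → NEW=0, ERR=1340194420800891/17592186044416
(5,0): OLD=61028220863663/549755813888 → NEW=0, ERR=61028220863663/549755813888
(5,1): OLD=1016761398930473/17592186044416 → NEW=0, ERR=1016761398930473/17592186044416
(5,2): OLD=951007255921269/8796093022208 → NEW=0, ERR=951007255921269/8796093022208
(5,3): OLD=38559535859129757/281474976710656 → NEW=255, ERR=-33216583202087523/281474976710656
(6,0): OLD=25481173486957019/281474976710656 → NEW=0, ERR=25481173486957019/281474976710656
(6,1): OLD=584914255205446573/4503599627370496 → NEW=255, ERR=-563503649774029907/4503599627370496
(6,2): OLD=3785246602655609387/72057594037927936 → NEW=0, ERR=3785246602655609387/72057594037927936
(6,3): OLD=78239264005937795117/1152921504606846976 → NEW=0, ERR=78239264005937795117/1152921504606846976
Row 0: ..#.
Row 1: ....
Row 2: .#.#
Row 3: ....
Row 4: .#..
Row 5: ...#
Row 6: .#..

Answer: ..#.
....
.#.#
....
.#..
...#
.#..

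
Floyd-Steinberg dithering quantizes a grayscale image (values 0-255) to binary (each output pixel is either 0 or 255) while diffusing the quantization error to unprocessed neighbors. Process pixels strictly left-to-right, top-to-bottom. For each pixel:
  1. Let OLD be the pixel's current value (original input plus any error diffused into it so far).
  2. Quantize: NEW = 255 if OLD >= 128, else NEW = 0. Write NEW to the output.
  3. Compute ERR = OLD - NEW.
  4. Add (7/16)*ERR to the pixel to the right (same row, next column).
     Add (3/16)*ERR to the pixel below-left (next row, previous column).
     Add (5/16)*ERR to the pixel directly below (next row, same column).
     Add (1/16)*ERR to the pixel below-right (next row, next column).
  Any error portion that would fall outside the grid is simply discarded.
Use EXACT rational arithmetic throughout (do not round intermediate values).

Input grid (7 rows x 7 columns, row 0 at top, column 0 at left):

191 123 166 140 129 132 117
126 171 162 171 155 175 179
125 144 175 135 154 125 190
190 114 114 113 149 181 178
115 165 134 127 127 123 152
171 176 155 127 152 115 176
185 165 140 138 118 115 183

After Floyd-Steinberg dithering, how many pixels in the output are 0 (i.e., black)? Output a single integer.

Answer: 19

Derivation:
(0,0): OLD=191 → NEW=255, ERR=-64
(0,1): OLD=95 → NEW=0, ERR=95
(0,2): OLD=3321/16 → NEW=255, ERR=-759/16
(0,3): OLD=30527/256 → NEW=0, ERR=30527/256
(0,4): OLD=742073/4096 → NEW=255, ERR=-302407/4096
(0,5): OLD=6533903/65536 → NEW=0, ERR=6533903/65536
(0,6): OLD=168420713/1048576 → NEW=255, ERR=-98966167/1048576
(1,0): OLD=1981/16 → NEW=0, ERR=1981/16
(1,1): OLD=30971/128 → NEW=255, ERR=-1669/128
(1,2): OLD=695367/4096 → NEW=255, ERR=-349113/4096
(1,3): OLD=2525875/16384 → NEW=255, ERR=-1652045/16384
(1,4): OLD=119496081/1048576 → NEW=0, ERR=119496081/1048576
(1,5): OLD=1960441457/8388608 → NEW=255, ERR=-178653583/8388608
(1,6): OLD=19652091135/134217728 → NEW=255, ERR=-14573429505/134217728
(2,0): OLD=330233/2048 → NEW=255, ERR=-192007/2048
(2,1): OLD=5941843/65536 → NEW=0, ERR=5941843/65536
(2,2): OLD=176485593/1048576 → NEW=255, ERR=-90901287/1048576
(2,3): OLD=684538033/8388608 → NEW=0, ERR=684538033/8388608
(2,4): OLD=14429665897/67108864 → NEW=255, ERR=-2683094423/67108864
(2,5): OLD=188155057291/2147483648 → NEW=0, ERR=188155057291/2147483648
(2,6): OLD=6633826013309/34359738368 → NEW=255, ERR=-2127907270531/34359738368
(3,0): OLD=186333849/1048576 → NEW=255, ERR=-81053031/1048576
(3,1): OLD=724783701/8388608 → NEW=0, ERR=724783701/8388608
(3,2): OLD=9776212711/67108864 → NEW=255, ERR=-7336547609/67108864
(3,3): OLD=20872887133/268435456 → NEW=0, ERR=20872887133/268435456
(3,4): OLD=6598894496921/34359738368 → NEW=255, ERR=-2162838786919/34359738368
(3,5): OLD=45830434616203/274877906944 → NEW=255, ERR=-24263431654517/274877906944
(3,6): OLD=551975813906901/4398046511104 → NEW=0, ERR=551975813906901/4398046511104
(4,0): OLD=14367268583/134217728 → NEW=0, ERR=14367268583/134217728
(4,1): OLD=458494304459/2147483648 → NEW=255, ERR=-89114025781/2147483648
(4,2): OLD=3493053062053/34359738368 → NEW=0, ERR=3493053062053/34359738368
(4,3): OLD=48692089413351/274877906944 → NEW=255, ERR=-21401776857369/274877906944
(4,4): OLD=135404729446253/2199023255552 → NEW=0, ERR=135404729446253/2199023255552
(4,5): OLD=9989031290733925/70368744177664 → NEW=255, ERR=-7954998474570395/70368744177664
(4,6): OLD=153398423127081811/1125899906842624 → NEW=255, ERR=-133706053117787309/1125899906842624
(5,0): OLD=6757554670225/34359738368 → NEW=255, ERR=-2004178613615/34359738368
(5,1): OLD=44877915414955/274877906944 → NEW=255, ERR=-25215950855765/274877906944
(5,2): OLD=284647874920405/2199023255552 → NEW=255, ERR=-276103055245355/2199023255552
(5,3): OLD=1154696189289785/17592186044416 → NEW=0, ERR=1154696189289785/17592186044416
(5,4): OLD=195789185552395659/1125899906842624 → NEW=255, ERR=-91315290692473461/1125899906842624
(5,5): OLD=232128988950300971/9007199254740992 → NEW=0, ERR=232128988950300971/9007199254740992
(5,6): OLD=20622694094546237349/144115188075855872 → NEW=255, ERR=-16126678864797010011/144115188075855872
(6,0): OLD=657823607442345/4398046511104 → NEW=255, ERR=-463678252889175/4398046511104
(6,1): OLD=4434665756614285/70368744177664 → NEW=0, ERR=4434665756614285/70368744177664
(6,2): OLD=151893229267412135/1125899906842624 → NEW=255, ERR=-135211246977456985/1125899906842624
(6,3): OLD=746850204838001977/9007199254740992 → NEW=0, ERR=746850204838001977/9007199254740992
(6,4): OLD=2483565426860667641/18014398509481984 → NEW=255, ERR=-2110106193057238279/18014398509481984
(6,5): OLD=105507924561365905495/2305843009213693952 → NEW=0, ERR=105507924561365905495/2305843009213693952
(6,6): OLD=6259354514894773477617/36893488147419103232 → NEW=255, ERR=-3148484962697097846543/36893488147419103232
Output grid:
  Row 0: #.#.#.#  (3 black, running=3)
  Row 1: .###.##  (2 black, running=5)
  Row 2: #.#.#.#  (3 black, running=8)
  Row 3: #.#.##.  (3 black, running=11)
  Row 4: .#.#.##  (3 black, running=14)
  Row 5: ###.#.#  (2 black, running=16)
  Row 6: #.#.#.#  (3 black, running=19)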